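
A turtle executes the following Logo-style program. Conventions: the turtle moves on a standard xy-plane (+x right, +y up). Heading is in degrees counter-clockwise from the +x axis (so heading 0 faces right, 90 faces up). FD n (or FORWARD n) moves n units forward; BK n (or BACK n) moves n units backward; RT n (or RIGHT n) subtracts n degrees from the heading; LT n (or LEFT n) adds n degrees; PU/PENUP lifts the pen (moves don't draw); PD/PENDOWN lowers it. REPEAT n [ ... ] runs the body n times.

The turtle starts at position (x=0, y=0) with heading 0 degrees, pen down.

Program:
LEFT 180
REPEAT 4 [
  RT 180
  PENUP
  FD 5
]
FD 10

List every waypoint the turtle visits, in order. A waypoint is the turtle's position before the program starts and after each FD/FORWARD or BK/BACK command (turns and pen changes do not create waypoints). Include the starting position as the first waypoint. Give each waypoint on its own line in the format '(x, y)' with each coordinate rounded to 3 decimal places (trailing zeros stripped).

Answer: (0, 0)
(5, 0)
(0, 0)
(5, 0)
(0, 0)
(-10, 0)

Derivation:
Executing turtle program step by step:
Start: pos=(0,0), heading=0, pen down
LT 180: heading 0 -> 180
REPEAT 4 [
  -- iteration 1/4 --
  RT 180: heading 180 -> 0
  PU: pen up
  FD 5: (0,0) -> (5,0) [heading=0, move]
  -- iteration 2/4 --
  RT 180: heading 0 -> 180
  PU: pen up
  FD 5: (5,0) -> (0,0) [heading=180, move]
  -- iteration 3/4 --
  RT 180: heading 180 -> 0
  PU: pen up
  FD 5: (0,0) -> (5,0) [heading=0, move]
  -- iteration 4/4 --
  RT 180: heading 0 -> 180
  PU: pen up
  FD 5: (5,0) -> (0,0) [heading=180, move]
]
FD 10: (0,0) -> (-10,0) [heading=180, move]
Final: pos=(-10,0), heading=180, 0 segment(s) drawn
Waypoints (6 total):
(0, 0)
(5, 0)
(0, 0)
(5, 0)
(0, 0)
(-10, 0)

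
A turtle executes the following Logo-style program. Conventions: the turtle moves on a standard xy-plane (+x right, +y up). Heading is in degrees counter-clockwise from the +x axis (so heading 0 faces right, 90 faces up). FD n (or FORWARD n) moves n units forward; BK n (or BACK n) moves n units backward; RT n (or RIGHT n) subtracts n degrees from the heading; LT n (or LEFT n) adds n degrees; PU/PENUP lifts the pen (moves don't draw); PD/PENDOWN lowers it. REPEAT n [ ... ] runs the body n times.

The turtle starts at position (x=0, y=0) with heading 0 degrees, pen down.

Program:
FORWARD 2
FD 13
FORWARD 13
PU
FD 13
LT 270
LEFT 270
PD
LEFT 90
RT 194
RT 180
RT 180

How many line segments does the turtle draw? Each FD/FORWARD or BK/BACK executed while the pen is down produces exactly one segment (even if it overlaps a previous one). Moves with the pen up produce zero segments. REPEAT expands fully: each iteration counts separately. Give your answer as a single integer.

Answer: 3

Derivation:
Executing turtle program step by step:
Start: pos=(0,0), heading=0, pen down
FD 2: (0,0) -> (2,0) [heading=0, draw]
FD 13: (2,0) -> (15,0) [heading=0, draw]
FD 13: (15,0) -> (28,0) [heading=0, draw]
PU: pen up
FD 13: (28,0) -> (41,0) [heading=0, move]
LT 270: heading 0 -> 270
LT 270: heading 270 -> 180
PD: pen down
LT 90: heading 180 -> 270
RT 194: heading 270 -> 76
RT 180: heading 76 -> 256
RT 180: heading 256 -> 76
Final: pos=(41,0), heading=76, 3 segment(s) drawn
Segments drawn: 3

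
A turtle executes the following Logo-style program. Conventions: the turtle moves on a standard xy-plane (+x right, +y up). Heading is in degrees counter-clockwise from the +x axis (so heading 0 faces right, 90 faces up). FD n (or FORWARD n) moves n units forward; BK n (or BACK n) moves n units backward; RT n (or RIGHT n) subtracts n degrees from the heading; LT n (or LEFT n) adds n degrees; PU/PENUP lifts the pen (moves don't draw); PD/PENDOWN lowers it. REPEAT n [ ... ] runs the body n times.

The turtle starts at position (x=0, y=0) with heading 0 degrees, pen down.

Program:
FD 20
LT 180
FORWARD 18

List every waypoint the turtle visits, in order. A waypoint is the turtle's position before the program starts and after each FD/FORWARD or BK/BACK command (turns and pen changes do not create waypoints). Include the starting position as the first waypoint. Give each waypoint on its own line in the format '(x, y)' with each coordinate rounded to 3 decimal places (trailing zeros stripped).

Answer: (0, 0)
(20, 0)
(2, 0)

Derivation:
Executing turtle program step by step:
Start: pos=(0,0), heading=0, pen down
FD 20: (0,0) -> (20,0) [heading=0, draw]
LT 180: heading 0 -> 180
FD 18: (20,0) -> (2,0) [heading=180, draw]
Final: pos=(2,0), heading=180, 2 segment(s) drawn
Waypoints (3 total):
(0, 0)
(20, 0)
(2, 0)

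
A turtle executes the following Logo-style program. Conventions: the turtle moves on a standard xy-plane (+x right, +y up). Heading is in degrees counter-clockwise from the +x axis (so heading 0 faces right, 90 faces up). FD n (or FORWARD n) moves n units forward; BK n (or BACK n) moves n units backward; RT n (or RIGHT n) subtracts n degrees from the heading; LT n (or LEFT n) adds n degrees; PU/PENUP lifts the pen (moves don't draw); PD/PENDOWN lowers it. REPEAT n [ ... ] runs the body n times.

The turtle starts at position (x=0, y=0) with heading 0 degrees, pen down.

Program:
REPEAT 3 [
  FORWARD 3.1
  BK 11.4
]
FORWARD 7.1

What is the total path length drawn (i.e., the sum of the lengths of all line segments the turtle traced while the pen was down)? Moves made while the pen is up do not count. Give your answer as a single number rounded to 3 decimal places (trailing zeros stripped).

Executing turtle program step by step:
Start: pos=(0,0), heading=0, pen down
REPEAT 3 [
  -- iteration 1/3 --
  FD 3.1: (0,0) -> (3.1,0) [heading=0, draw]
  BK 11.4: (3.1,0) -> (-8.3,0) [heading=0, draw]
  -- iteration 2/3 --
  FD 3.1: (-8.3,0) -> (-5.2,0) [heading=0, draw]
  BK 11.4: (-5.2,0) -> (-16.6,0) [heading=0, draw]
  -- iteration 3/3 --
  FD 3.1: (-16.6,0) -> (-13.5,0) [heading=0, draw]
  BK 11.4: (-13.5,0) -> (-24.9,0) [heading=0, draw]
]
FD 7.1: (-24.9,0) -> (-17.8,0) [heading=0, draw]
Final: pos=(-17.8,0), heading=0, 7 segment(s) drawn

Segment lengths:
  seg 1: (0,0) -> (3.1,0), length = 3.1
  seg 2: (3.1,0) -> (-8.3,0), length = 11.4
  seg 3: (-8.3,0) -> (-5.2,0), length = 3.1
  seg 4: (-5.2,0) -> (-16.6,0), length = 11.4
  seg 5: (-16.6,0) -> (-13.5,0), length = 3.1
  seg 6: (-13.5,0) -> (-24.9,0), length = 11.4
  seg 7: (-24.9,0) -> (-17.8,0), length = 7.1
Total = 50.6

Answer: 50.6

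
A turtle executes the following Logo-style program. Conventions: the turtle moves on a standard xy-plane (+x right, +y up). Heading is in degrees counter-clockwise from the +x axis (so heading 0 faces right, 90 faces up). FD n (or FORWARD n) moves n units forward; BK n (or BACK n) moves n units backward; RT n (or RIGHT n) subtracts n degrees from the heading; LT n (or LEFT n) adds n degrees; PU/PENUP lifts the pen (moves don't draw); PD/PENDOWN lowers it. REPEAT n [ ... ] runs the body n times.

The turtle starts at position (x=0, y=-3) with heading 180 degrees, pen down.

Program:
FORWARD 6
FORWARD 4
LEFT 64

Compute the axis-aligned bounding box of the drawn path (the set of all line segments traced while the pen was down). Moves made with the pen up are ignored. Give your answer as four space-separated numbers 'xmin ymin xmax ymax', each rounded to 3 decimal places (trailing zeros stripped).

Answer: -10 -3 0 -3

Derivation:
Executing turtle program step by step:
Start: pos=(0,-3), heading=180, pen down
FD 6: (0,-3) -> (-6,-3) [heading=180, draw]
FD 4: (-6,-3) -> (-10,-3) [heading=180, draw]
LT 64: heading 180 -> 244
Final: pos=(-10,-3), heading=244, 2 segment(s) drawn

Segment endpoints: x in {-10, -6, 0}, y in {-3, -3, -3}
xmin=-10, ymin=-3, xmax=0, ymax=-3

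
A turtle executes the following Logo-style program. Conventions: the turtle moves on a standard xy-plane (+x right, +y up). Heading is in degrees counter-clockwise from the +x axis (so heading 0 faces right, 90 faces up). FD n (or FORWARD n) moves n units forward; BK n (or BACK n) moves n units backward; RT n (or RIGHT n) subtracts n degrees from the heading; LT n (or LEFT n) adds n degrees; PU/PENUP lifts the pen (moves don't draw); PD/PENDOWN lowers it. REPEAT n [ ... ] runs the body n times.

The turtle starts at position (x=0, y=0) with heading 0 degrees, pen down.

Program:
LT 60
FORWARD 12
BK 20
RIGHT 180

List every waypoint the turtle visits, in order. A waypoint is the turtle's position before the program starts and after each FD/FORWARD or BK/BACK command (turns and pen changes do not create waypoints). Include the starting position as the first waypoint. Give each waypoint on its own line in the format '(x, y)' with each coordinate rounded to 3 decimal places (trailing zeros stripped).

Executing turtle program step by step:
Start: pos=(0,0), heading=0, pen down
LT 60: heading 0 -> 60
FD 12: (0,0) -> (6,10.392) [heading=60, draw]
BK 20: (6,10.392) -> (-4,-6.928) [heading=60, draw]
RT 180: heading 60 -> 240
Final: pos=(-4,-6.928), heading=240, 2 segment(s) drawn
Waypoints (3 total):
(0, 0)
(6, 10.392)
(-4, -6.928)

Answer: (0, 0)
(6, 10.392)
(-4, -6.928)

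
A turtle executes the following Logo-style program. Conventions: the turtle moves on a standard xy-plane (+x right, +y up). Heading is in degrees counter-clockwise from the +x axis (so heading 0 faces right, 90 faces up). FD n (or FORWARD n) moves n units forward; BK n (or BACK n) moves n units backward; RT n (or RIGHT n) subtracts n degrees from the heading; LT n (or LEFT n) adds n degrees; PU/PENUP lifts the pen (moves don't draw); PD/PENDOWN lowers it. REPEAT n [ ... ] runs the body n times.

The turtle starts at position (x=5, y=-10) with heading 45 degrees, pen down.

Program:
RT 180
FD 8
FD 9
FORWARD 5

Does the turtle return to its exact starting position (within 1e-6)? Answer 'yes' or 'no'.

Answer: no

Derivation:
Executing turtle program step by step:
Start: pos=(5,-10), heading=45, pen down
RT 180: heading 45 -> 225
FD 8: (5,-10) -> (-0.657,-15.657) [heading=225, draw]
FD 9: (-0.657,-15.657) -> (-7.021,-22.021) [heading=225, draw]
FD 5: (-7.021,-22.021) -> (-10.556,-25.556) [heading=225, draw]
Final: pos=(-10.556,-25.556), heading=225, 3 segment(s) drawn

Start position: (5, -10)
Final position: (-10.556, -25.556)
Distance = 22; >= 1e-6 -> NOT closed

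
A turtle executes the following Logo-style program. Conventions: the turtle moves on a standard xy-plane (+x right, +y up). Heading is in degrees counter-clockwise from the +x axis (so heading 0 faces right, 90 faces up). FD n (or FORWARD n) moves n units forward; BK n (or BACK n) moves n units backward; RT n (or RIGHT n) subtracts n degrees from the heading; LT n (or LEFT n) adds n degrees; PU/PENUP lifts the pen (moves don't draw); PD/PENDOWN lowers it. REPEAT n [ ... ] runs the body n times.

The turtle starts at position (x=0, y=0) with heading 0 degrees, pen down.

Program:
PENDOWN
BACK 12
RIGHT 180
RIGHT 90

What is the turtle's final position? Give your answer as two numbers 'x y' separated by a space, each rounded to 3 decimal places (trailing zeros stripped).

Executing turtle program step by step:
Start: pos=(0,0), heading=0, pen down
PD: pen down
BK 12: (0,0) -> (-12,0) [heading=0, draw]
RT 180: heading 0 -> 180
RT 90: heading 180 -> 90
Final: pos=(-12,0), heading=90, 1 segment(s) drawn

Answer: -12 0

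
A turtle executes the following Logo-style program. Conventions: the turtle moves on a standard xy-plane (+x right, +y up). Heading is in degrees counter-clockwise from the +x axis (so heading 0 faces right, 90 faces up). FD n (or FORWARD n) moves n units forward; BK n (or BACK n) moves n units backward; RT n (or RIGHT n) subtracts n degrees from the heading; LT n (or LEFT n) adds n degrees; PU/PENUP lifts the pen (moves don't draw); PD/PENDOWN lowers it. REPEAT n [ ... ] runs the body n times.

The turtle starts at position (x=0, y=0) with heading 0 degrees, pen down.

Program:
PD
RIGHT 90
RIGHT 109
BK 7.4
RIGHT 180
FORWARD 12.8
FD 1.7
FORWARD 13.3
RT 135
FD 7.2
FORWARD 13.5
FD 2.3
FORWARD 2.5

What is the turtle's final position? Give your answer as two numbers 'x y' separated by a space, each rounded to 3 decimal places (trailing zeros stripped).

Executing turtle program step by step:
Start: pos=(0,0), heading=0, pen down
PD: pen down
RT 90: heading 0 -> 270
RT 109: heading 270 -> 161
BK 7.4: (0,0) -> (6.997,-2.409) [heading=161, draw]
RT 180: heading 161 -> 341
FD 12.8: (6.997,-2.409) -> (19.099,-6.576) [heading=341, draw]
FD 1.7: (19.099,-6.576) -> (20.707,-7.13) [heading=341, draw]
FD 13.3: (20.707,-7.13) -> (33.282,-11.46) [heading=341, draw]
RT 135: heading 341 -> 206
FD 7.2: (33.282,-11.46) -> (26.811,-14.616) [heading=206, draw]
FD 13.5: (26.811,-14.616) -> (14.677,-20.534) [heading=206, draw]
FD 2.3: (14.677,-20.534) -> (12.61,-21.543) [heading=206, draw]
FD 2.5: (12.61,-21.543) -> (10.363,-22.638) [heading=206, draw]
Final: pos=(10.363,-22.638), heading=206, 8 segment(s) drawn

Answer: 10.363 -22.638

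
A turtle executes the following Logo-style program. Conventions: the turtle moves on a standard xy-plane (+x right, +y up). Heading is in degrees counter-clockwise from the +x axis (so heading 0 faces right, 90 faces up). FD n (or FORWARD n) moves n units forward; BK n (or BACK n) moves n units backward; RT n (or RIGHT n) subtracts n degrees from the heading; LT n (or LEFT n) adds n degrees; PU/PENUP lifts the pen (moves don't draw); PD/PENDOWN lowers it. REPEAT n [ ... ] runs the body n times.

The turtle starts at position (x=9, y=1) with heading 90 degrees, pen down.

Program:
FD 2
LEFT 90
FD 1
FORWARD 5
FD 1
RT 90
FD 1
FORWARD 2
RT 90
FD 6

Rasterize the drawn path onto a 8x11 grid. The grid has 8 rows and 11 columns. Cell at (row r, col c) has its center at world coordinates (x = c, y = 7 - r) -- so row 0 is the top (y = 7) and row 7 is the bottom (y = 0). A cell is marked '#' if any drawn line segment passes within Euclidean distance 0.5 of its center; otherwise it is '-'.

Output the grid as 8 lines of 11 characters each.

Answer: -----------
--#######--
--#--------
--#--------
--########-
---------#-
---------#-
-----------

Derivation:
Segment 0: (9,1) -> (9,3)
Segment 1: (9,3) -> (8,3)
Segment 2: (8,3) -> (3,3)
Segment 3: (3,3) -> (2,3)
Segment 4: (2,3) -> (2,4)
Segment 5: (2,4) -> (2,6)
Segment 6: (2,6) -> (8,6)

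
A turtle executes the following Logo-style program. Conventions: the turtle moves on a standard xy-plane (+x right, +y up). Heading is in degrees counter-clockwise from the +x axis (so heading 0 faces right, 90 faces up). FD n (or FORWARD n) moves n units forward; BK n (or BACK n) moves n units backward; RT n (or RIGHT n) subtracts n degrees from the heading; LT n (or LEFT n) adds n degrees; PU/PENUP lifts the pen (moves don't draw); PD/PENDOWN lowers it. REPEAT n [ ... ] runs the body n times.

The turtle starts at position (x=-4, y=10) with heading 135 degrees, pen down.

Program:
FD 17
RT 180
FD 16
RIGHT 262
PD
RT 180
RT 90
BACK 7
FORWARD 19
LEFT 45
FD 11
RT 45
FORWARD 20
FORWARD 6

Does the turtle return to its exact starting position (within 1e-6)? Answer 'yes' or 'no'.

Answer: no

Derivation:
Executing turtle program step by step:
Start: pos=(-4,10), heading=135, pen down
FD 17: (-4,10) -> (-16.021,22.021) [heading=135, draw]
RT 180: heading 135 -> 315
FD 16: (-16.021,22.021) -> (-4.707,10.707) [heading=315, draw]
RT 262: heading 315 -> 53
PD: pen down
RT 180: heading 53 -> 233
RT 90: heading 233 -> 143
BK 7: (-4.707,10.707) -> (0.883,6.494) [heading=143, draw]
FD 19: (0.883,6.494) -> (-14.291,17.929) [heading=143, draw]
LT 45: heading 143 -> 188
FD 11: (-14.291,17.929) -> (-25.184,16.398) [heading=188, draw]
RT 45: heading 188 -> 143
FD 20: (-25.184,16.398) -> (-41.156,28.434) [heading=143, draw]
FD 6: (-41.156,28.434) -> (-45.948,32.045) [heading=143, draw]
Final: pos=(-45.948,32.045), heading=143, 7 segment(s) drawn

Start position: (-4, 10)
Final position: (-45.948, 32.045)
Distance = 47.388; >= 1e-6 -> NOT closed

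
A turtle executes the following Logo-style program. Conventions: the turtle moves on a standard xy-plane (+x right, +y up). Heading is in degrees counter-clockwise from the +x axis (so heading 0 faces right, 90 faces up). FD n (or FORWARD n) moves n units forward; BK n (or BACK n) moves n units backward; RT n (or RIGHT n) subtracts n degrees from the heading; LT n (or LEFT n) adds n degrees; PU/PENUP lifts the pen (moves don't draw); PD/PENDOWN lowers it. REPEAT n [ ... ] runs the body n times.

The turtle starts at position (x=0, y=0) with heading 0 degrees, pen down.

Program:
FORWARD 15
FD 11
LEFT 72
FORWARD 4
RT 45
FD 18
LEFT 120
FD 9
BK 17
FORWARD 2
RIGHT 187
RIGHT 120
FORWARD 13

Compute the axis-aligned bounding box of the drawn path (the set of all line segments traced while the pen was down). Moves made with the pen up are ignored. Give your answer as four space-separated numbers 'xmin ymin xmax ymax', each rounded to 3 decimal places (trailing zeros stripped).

Executing turtle program step by step:
Start: pos=(0,0), heading=0, pen down
FD 15: (0,0) -> (15,0) [heading=0, draw]
FD 11: (15,0) -> (26,0) [heading=0, draw]
LT 72: heading 0 -> 72
FD 4: (26,0) -> (27.236,3.804) [heading=72, draw]
RT 45: heading 72 -> 27
FD 18: (27.236,3.804) -> (43.274,11.976) [heading=27, draw]
LT 120: heading 27 -> 147
FD 9: (43.274,11.976) -> (35.726,16.878) [heading=147, draw]
BK 17: (35.726,16.878) -> (49.984,7.619) [heading=147, draw]
FD 2: (49.984,7.619) -> (48.306,8.708) [heading=147, draw]
RT 187: heading 147 -> 320
RT 120: heading 320 -> 200
FD 13: (48.306,8.708) -> (36.09,4.262) [heading=200, draw]
Final: pos=(36.09,4.262), heading=200, 8 segment(s) drawn

Segment endpoints: x in {0, 15, 26, 27.236, 35.726, 36.09, 43.274, 48.306, 49.984}, y in {0, 3.804, 4.262, 7.619, 8.708, 11.976, 16.878}
xmin=0, ymin=0, xmax=49.984, ymax=16.878

Answer: 0 0 49.984 16.878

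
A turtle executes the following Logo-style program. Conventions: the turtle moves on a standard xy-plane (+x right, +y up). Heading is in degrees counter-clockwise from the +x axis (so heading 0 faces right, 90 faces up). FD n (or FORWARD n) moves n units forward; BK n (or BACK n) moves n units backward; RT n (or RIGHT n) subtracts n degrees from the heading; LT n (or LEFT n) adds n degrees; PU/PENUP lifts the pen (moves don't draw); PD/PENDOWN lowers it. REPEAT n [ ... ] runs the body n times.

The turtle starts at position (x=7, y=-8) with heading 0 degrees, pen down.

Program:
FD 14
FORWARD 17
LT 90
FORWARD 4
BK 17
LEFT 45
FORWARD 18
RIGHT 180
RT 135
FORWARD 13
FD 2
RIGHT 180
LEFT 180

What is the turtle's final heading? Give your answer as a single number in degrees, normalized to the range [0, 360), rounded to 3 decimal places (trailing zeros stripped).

Executing turtle program step by step:
Start: pos=(7,-8), heading=0, pen down
FD 14: (7,-8) -> (21,-8) [heading=0, draw]
FD 17: (21,-8) -> (38,-8) [heading=0, draw]
LT 90: heading 0 -> 90
FD 4: (38,-8) -> (38,-4) [heading=90, draw]
BK 17: (38,-4) -> (38,-21) [heading=90, draw]
LT 45: heading 90 -> 135
FD 18: (38,-21) -> (25.272,-8.272) [heading=135, draw]
RT 180: heading 135 -> 315
RT 135: heading 315 -> 180
FD 13: (25.272,-8.272) -> (12.272,-8.272) [heading=180, draw]
FD 2: (12.272,-8.272) -> (10.272,-8.272) [heading=180, draw]
RT 180: heading 180 -> 0
LT 180: heading 0 -> 180
Final: pos=(10.272,-8.272), heading=180, 7 segment(s) drawn

Answer: 180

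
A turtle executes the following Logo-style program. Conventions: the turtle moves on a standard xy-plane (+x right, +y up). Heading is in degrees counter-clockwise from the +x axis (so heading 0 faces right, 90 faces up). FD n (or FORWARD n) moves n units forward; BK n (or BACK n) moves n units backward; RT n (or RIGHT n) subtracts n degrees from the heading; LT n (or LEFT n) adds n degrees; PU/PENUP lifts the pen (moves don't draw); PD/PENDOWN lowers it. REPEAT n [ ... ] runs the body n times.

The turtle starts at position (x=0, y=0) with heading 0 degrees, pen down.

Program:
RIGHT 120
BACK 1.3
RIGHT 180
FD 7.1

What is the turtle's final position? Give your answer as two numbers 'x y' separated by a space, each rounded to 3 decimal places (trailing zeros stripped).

Executing turtle program step by step:
Start: pos=(0,0), heading=0, pen down
RT 120: heading 0 -> 240
BK 1.3: (0,0) -> (0.65,1.126) [heading=240, draw]
RT 180: heading 240 -> 60
FD 7.1: (0.65,1.126) -> (4.2,7.275) [heading=60, draw]
Final: pos=(4.2,7.275), heading=60, 2 segment(s) drawn

Answer: 4.2 7.275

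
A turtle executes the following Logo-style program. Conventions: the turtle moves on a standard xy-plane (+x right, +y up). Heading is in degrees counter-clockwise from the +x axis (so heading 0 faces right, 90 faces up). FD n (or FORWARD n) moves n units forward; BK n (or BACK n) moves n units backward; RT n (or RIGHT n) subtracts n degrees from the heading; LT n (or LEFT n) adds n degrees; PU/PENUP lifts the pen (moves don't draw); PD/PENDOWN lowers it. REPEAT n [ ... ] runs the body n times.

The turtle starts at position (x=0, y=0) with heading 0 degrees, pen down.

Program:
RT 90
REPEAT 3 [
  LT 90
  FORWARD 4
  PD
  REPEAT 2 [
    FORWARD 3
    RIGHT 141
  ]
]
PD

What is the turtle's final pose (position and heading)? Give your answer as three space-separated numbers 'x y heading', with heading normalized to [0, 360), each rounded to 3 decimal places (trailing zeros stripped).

Executing turtle program step by step:
Start: pos=(0,0), heading=0, pen down
RT 90: heading 0 -> 270
REPEAT 3 [
  -- iteration 1/3 --
  LT 90: heading 270 -> 0
  FD 4: (0,0) -> (4,0) [heading=0, draw]
  PD: pen down
  REPEAT 2 [
    -- iteration 1/2 --
    FD 3: (4,0) -> (7,0) [heading=0, draw]
    RT 141: heading 0 -> 219
    -- iteration 2/2 --
    FD 3: (7,0) -> (4.669,-1.888) [heading=219, draw]
    RT 141: heading 219 -> 78
  ]
  -- iteration 2/3 --
  LT 90: heading 78 -> 168
  FD 4: (4.669,-1.888) -> (0.756,-1.056) [heading=168, draw]
  PD: pen down
  REPEAT 2 [
    -- iteration 1/2 --
    FD 3: (0.756,-1.056) -> (-2.178,-0.433) [heading=168, draw]
    RT 141: heading 168 -> 27
    -- iteration 2/2 --
    FD 3: (-2.178,-0.433) -> (0.495,0.929) [heading=27, draw]
    RT 141: heading 27 -> 246
  ]
  -- iteration 3/3 --
  LT 90: heading 246 -> 336
  FD 4: (0.495,0.929) -> (4.149,-0.698) [heading=336, draw]
  PD: pen down
  REPEAT 2 [
    -- iteration 1/2 --
    FD 3: (4.149,-0.698) -> (6.889,-1.918) [heading=336, draw]
    RT 141: heading 336 -> 195
    -- iteration 2/2 --
    FD 3: (6.889,-1.918) -> (3.992,-2.694) [heading=195, draw]
    RT 141: heading 195 -> 54
  ]
]
PD: pen down
Final: pos=(3.992,-2.694), heading=54, 9 segment(s) drawn

Answer: 3.992 -2.694 54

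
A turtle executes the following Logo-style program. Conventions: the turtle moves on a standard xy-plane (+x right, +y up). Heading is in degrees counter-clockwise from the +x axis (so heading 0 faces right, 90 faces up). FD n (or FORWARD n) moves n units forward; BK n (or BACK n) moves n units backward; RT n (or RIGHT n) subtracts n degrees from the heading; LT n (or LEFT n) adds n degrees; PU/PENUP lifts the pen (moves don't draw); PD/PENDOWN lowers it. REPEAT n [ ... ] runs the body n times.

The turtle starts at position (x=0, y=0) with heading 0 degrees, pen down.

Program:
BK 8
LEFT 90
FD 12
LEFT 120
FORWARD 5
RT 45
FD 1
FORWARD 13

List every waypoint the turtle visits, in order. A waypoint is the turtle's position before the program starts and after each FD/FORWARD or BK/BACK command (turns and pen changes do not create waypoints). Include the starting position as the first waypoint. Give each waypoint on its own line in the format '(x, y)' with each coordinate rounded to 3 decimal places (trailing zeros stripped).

Executing turtle program step by step:
Start: pos=(0,0), heading=0, pen down
BK 8: (0,0) -> (-8,0) [heading=0, draw]
LT 90: heading 0 -> 90
FD 12: (-8,0) -> (-8,12) [heading=90, draw]
LT 120: heading 90 -> 210
FD 5: (-8,12) -> (-12.33,9.5) [heading=210, draw]
RT 45: heading 210 -> 165
FD 1: (-12.33,9.5) -> (-13.296,9.759) [heading=165, draw]
FD 13: (-13.296,9.759) -> (-25.853,13.123) [heading=165, draw]
Final: pos=(-25.853,13.123), heading=165, 5 segment(s) drawn
Waypoints (6 total):
(0, 0)
(-8, 0)
(-8, 12)
(-12.33, 9.5)
(-13.296, 9.759)
(-25.853, 13.123)

Answer: (0, 0)
(-8, 0)
(-8, 12)
(-12.33, 9.5)
(-13.296, 9.759)
(-25.853, 13.123)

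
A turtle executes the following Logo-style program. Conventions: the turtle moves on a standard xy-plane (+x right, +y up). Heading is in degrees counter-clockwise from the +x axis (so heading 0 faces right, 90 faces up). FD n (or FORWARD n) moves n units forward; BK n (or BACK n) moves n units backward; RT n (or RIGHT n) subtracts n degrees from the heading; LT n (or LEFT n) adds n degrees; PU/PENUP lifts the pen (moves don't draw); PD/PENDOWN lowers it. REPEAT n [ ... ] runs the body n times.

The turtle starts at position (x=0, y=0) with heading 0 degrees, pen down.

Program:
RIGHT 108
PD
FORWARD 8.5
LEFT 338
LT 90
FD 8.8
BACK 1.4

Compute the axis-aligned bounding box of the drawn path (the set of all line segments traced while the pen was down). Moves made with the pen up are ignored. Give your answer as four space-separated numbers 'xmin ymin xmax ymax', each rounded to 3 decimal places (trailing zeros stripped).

Answer: -2.627 -13.741 4.115 0

Derivation:
Executing turtle program step by step:
Start: pos=(0,0), heading=0, pen down
RT 108: heading 0 -> 252
PD: pen down
FD 8.5: (0,0) -> (-2.627,-8.084) [heading=252, draw]
LT 338: heading 252 -> 230
LT 90: heading 230 -> 320
FD 8.8: (-2.627,-8.084) -> (4.115,-13.741) [heading=320, draw]
BK 1.4: (4.115,-13.741) -> (3.042,-12.841) [heading=320, draw]
Final: pos=(3.042,-12.841), heading=320, 3 segment(s) drawn

Segment endpoints: x in {-2.627, 0, 3.042, 4.115}, y in {-13.741, -12.841, -8.084, 0}
xmin=-2.627, ymin=-13.741, xmax=4.115, ymax=0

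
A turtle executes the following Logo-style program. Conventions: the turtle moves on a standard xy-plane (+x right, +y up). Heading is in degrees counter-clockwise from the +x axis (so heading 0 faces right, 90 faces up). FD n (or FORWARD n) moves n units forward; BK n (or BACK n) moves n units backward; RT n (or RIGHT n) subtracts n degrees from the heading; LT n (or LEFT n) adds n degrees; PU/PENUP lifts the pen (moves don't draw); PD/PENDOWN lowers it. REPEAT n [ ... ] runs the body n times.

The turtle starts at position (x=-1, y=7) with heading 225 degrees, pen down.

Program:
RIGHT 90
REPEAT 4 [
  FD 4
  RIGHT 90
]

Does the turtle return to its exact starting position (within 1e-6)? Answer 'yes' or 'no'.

Executing turtle program step by step:
Start: pos=(-1,7), heading=225, pen down
RT 90: heading 225 -> 135
REPEAT 4 [
  -- iteration 1/4 --
  FD 4: (-1,7) -> (-3.828,9.828) [heading=135, draw]
  RT 90: heading 135 -> 45
  -- iteration 2/4 --
  FD 4: (-3.828,9.828) -> (-1,12.657) [heading=45, draw]
  RT 90: heading 45 -> 315
  -- iteration 3/4 --
  FD 4: (-1,12.657) -> (1.828,9.828) [heading=315, draw]
  RT 90: heading 315 -> 225
  -- iteration 4/4 --
  FD 4: (1.828,9.828) -> (-1,7) [heading=225, draw]
  RT 90: heading 225 -> 135
]
Final: pos=(-1,7), heading=135, 4 segment(s) drawn

Start position: (-1, 7)
Final position: (-1, 7)
Distance = 0; < 1e-6 -> CLOSED

Answer: yes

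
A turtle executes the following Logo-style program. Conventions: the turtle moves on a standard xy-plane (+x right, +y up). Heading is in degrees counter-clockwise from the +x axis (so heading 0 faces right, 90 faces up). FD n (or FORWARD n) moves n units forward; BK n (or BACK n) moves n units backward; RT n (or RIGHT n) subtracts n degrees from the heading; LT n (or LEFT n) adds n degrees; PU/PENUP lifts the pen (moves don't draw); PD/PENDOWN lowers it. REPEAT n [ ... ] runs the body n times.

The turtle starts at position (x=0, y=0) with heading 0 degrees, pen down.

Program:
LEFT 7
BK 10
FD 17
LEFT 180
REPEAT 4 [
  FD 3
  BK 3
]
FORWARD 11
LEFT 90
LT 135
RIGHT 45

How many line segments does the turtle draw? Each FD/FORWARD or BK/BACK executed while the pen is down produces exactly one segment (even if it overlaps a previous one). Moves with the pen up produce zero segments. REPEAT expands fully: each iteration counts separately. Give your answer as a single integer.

Executing turtle program step by step:
Start: pos=(0,0), heading=0, pen down
LT 7: heading 0 -> 7
BK 10: (0,0) -> (-9.925,-1.219) [heading=7, draw]
FD 17: (-9.925,-1.219) -> (6.948,0.853) [heading=7, draw]
LT 180: heading 7 -> 187
REPEAT 4 [
  -- iteration 1/4 --
  FD 3: (6.948,0.853) -> (3.97,0.487) [heading=187, draw]
  BK 3: (3.97,0.487) -> (6.948,0.853) [heading=187, draw]
  -- iteration 2/4 --
  FD 3: (6.948,0.853) -> (3.97,0.487) [heading=187, draw]
  BK 3: (3.97,0.487) -> (6.948,0.853) [heading=187, draw]
  -- iteration 3/4 --
  FD 3: (6.948,0.853) -> (3.97,0.487) [heading=187, draw]
  BK 3: (3.97,0.487) -> (6.948,0.853) [heading=187, draw]
  -- iteration 4/4 --
  FD 3: (6.948,0.853) -> (3.97,0.487) [heading=187, draw]
  BK 3: (3.97,0.487) -> (6.948,0.853) [heading=187, draw]
]
FD 11: (6.948,0.853) -> (-3.97,-0.487) [heading=187, draw]
LT 90: heading 187 -> 277
LT 135: heading 277 -> 52
RT 45: heading 52 -> 7
Final: pos=(-3.97,-0.487), heading=7, 11 segment(s) drawn
Segments drawn: 11

Answer: 11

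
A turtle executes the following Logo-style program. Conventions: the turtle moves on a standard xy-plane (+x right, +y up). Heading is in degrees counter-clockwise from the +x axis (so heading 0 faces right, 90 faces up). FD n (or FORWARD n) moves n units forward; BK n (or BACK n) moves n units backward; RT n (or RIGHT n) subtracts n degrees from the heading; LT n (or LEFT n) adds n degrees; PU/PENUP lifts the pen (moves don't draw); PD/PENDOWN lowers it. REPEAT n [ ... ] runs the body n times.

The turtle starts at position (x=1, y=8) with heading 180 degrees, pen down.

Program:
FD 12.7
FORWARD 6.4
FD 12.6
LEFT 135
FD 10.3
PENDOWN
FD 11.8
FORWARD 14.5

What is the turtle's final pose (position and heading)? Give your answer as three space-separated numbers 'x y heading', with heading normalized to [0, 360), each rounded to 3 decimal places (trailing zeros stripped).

Executing turtle program step by step:
Start: pos=(1,8), heading=180, pen down
FD 12.7: (1,8) -> (-11.7,8) [heading=180, draw]
FD 6.4: (-11.7,8) -> (-18.1,8) [heading=180, draw]
FD 12.6: (-18.1,8) -> (-30.7,8) [heading=180, draw]
LT 135: heading 180 -> 315
FD 10.3: (-30.7,8) -> (-23.417,0.717) [heading=315, draw]
PD: pen down
FD 11.8: (-23.417,0.717) -> (-15.073,-7.627) [heading=315, draw]
FD 14.5: (-15.073,-7.627) -> (-4.82,-17.88) [heading=315, draw]
Final: pos=(-4.82,-17.88), heading=315, 6 segment(s) drawn

Answer: -4.82 -17.88 315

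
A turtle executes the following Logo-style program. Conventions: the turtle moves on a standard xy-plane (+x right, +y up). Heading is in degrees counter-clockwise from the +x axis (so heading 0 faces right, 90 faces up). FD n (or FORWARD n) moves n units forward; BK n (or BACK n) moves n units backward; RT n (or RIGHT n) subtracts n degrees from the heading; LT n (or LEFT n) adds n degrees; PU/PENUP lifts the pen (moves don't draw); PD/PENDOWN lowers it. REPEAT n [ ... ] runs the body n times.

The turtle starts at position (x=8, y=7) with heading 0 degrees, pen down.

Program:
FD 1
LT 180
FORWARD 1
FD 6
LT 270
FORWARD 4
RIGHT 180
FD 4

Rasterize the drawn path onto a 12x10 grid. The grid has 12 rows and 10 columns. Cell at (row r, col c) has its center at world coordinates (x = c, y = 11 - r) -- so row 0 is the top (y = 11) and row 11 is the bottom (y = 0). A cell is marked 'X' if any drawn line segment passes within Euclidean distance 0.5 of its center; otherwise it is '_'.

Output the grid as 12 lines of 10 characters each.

Segment 0: (8,7) -> (9,7)
Segment 1: (9,7) -> (8,7)
Segment 2: (8,7) -> (2,7)
Segment 3: (2,7) -> (2,11)
Segment 4: (2,11) -> (2,7)

Answer: __X_______
__X_______
__X_______
__X_______
__XXXXXXXX
__________
__________
__________
__________
__________
__________
__________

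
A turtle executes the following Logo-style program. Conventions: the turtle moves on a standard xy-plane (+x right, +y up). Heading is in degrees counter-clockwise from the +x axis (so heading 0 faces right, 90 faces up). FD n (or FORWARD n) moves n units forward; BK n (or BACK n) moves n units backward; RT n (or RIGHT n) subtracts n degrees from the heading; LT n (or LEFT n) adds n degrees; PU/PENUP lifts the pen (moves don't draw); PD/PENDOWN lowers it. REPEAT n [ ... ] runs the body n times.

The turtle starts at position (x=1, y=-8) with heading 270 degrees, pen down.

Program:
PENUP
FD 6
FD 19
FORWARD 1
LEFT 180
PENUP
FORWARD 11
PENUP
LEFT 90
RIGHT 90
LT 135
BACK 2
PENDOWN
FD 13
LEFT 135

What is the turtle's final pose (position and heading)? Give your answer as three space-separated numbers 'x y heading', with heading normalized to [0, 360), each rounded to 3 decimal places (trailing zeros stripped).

Answer: -6.778 -30.778 0

Derivation:
Executing turtle program step by step:
Start: pos=(1,-8), heading=270, pen down
PU: pen up
FD 6: (1,-8) -> (1,-14) [heading=270, move]
FD 19: (1,-14) -> (1,-33) [heading=270, move]
FD 1: (1,-33) -> (1,-34) [heading=270, move]
LT 180: heading 270 -> 90
PU: pen up
FD 11: (1,-34) -> (1,-23) [heading=90, move]
PU: pen up
LT 90: heading 90 -> 180
RT 90: heading 180 -> 90
LT 135: heading 90 -> 225
BK 2: (1,-23) -> (2.414,-21.586) [heading=225, move]
PD: pen down
FD 13: (2.414,-21.586) -> (-6.778,-30.778) [heading=225, draw]
LT 135: heading 225 -> 0
Final: pos=(-6.778,-30.778), heading=0, 1 segment(s) drawn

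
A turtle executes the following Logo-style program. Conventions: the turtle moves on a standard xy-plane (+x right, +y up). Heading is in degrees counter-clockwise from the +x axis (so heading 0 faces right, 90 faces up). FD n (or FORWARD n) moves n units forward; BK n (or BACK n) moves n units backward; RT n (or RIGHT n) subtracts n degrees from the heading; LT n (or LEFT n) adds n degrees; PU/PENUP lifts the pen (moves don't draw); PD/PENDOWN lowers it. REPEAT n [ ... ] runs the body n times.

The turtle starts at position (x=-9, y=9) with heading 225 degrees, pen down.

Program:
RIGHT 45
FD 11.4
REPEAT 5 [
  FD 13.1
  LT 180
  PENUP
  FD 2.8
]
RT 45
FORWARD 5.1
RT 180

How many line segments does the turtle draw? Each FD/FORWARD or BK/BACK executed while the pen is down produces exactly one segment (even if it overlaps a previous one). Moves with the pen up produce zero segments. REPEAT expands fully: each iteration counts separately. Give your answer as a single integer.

Answer: 2

Derivation:
Executing turtle program step by step:
Start: pos=(-9,9), heading=225, pen down
RT 45: heading 225 -> 180
FD 11.4: (-9,9) -> (-20.4,9) [heading=180, draw]
REPEAT 5 [
  -- iteration 1/5 --
  FD 13.1: (-20.4,9) -> (-33.5,9) [heading=180, draw]
  LT 180: heading 180 -> 0
  PU: pen up
  FD 2.8: (-33.5,9) -> (-30.7,9) [heading=0, move]
  -- iteration 2/5 --
  FD 13.1: (-30.7,9) -> (-17.6,9) [heading=0, move]
  LT 180: heading 0 -> 180
  PU: pen up
  FD 2.8: (-17.6,9) -> (-20.4,9) [heading=180, move]
  -- iteration 3/5 --
  FD 13.1: (-20.4,9) -> (-33.5,9) [heading=180, move]
  LT 180: heading 180 -> 0
  PU: pen up
  FD 2.8: (-33.5,9) -> (-30.7,9) [heading=0, move]
  -- iteration 4/5 --
  FD 13.1: (-30.7,9) -> (-17.6,9) [heading=0, move]
  LT 180: heading 0 -> 180
  PU: pen up
  FD 2.8: (-17.6,9) -> (-20.4,9) [heading=180, move]
  -- iteration 5/5 --
  FD 13.1: (-20.4,9) -> (-33.5,9) [heading=180, move]
  LT 180: heading 180 -> 0
  PU: pen up
  FD 2.8: (-33.5,9) -> (-30.7,9) [heading=0, move]
]
RT 45: heading 0 -> 315
FD 5.1: (-30.7,9) -> (-27.094,5.394) [heading=315, move]
RT 180: heading 315 -> 135
Final: pos=(-27.094,5.394), heading=135, 2 segment(s) drawn
Segments drawn: 2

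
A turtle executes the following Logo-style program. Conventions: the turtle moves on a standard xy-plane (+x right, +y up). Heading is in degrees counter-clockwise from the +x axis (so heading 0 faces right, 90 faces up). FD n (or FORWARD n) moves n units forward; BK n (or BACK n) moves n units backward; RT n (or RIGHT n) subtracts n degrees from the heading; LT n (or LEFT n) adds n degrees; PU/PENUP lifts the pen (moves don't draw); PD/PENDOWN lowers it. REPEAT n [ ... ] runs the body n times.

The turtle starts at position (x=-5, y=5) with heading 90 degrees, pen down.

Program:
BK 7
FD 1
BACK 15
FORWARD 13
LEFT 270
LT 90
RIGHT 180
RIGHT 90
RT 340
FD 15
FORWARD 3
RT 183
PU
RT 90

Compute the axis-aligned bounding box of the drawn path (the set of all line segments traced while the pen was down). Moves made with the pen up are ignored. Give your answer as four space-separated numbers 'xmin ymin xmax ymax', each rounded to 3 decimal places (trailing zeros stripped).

Answer: -21.914 -16 -5 5

Derivation:
Executing turtle program step by step:
Start: pos=(-5,5), heading=90, pen down
BK 7: (-5,5) -> (-5,-2) [heading=90, draw]
FD 1: (-5,-2) -> (-5,-1) [heading=90, draw]
BK 15: (-5,-1) -> (-5,-16) [heading=90, draw]
FD 13: (-5,-16) -> (-5,-3) [heading=90, draw]
LT 270: heading 90 -> 0
LT 90: heading 0 -> 90
RT 180: heading 90 -> 270
RT 90: heading 270 -> 180
RT 340: heading 180 -> 200
FD 15: (-5,-3) -> (-19.095,-8.13) [heading=200, draw]
FD 3: (-19.095,-8.13) -> (-21.914,-9.156) [heading=200, draw]
RT 183: heading 200 -> 17
PU: pen up
RT 90: heading 17 -> 287
Final: pos=(-21.914,-9.156), heading=287, 6 segment(s) drawn

Segment endpoints: x in {-21.914, -19.095, -5, -5}, y in {-16, -9.156, -8.13, -3, -2, -1, 5}
xmin=-21.914, ymin=-16, xmax=-5, ymax=5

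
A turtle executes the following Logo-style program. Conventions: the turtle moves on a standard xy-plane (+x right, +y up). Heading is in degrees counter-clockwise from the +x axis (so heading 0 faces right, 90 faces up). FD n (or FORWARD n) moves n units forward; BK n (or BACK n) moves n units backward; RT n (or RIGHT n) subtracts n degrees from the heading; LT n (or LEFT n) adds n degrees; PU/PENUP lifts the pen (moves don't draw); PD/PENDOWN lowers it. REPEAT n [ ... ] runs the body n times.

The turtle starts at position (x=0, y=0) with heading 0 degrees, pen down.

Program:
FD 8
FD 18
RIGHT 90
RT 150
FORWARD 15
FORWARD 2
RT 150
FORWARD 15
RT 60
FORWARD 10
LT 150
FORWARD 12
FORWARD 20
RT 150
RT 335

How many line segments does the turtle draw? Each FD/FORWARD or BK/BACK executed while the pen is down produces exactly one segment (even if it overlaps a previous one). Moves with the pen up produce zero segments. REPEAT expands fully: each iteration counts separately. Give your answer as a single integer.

Answer: 8

Derivation:
Executing turtle program step by step:
Start: pos=(0,0), heading=0, pen down
FD 8: (0,0) -> (8,0) [heading=0, draw]
FD 18: (8,0) -> (26,0) [heading=0, draw]
RT 90: heading 0 -> 270
RT 150: heading 270 -> 120
FD 15: (26,0) -> (18.5,12.99) [heading=120, draw]
FD 2: (18.5,12.99) -> (17.5,14.722) [heading=120, draw]
RT 150: heading 120 -> 330
FD 15: (17.5,14.722) -> (30.49,7.222) [heading=330, draw]
RT 60: heading 330 -> 270
FD 10: (30.49,7.222) -> (30.49,-2.778) [heading=270, draw]
LT 150: heading 270 -> 60
FD 12: (30.49,-2.778) -> (36.49,7.615) [heading=60, draw]
FD 20: (36.49,7.615) -> (46.49,24.935) [heading=60, draw]
RT 150: heading 60 -> 270
RT 335: heading 270 -> 295
Final: pos=(46.49,24.935), heading=295, 8 segment(s) drawn
Segments drawn: 8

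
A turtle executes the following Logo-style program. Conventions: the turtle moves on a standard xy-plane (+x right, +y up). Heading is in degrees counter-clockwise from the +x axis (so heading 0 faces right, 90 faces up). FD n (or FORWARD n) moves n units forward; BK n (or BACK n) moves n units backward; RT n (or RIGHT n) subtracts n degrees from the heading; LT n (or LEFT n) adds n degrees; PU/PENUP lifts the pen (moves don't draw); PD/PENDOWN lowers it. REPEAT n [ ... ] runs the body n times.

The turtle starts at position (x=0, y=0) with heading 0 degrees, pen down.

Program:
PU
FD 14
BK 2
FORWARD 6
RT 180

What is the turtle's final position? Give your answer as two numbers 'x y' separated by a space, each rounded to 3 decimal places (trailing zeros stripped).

Answer: 18 0

Derivation:
Executing turtle program step by step:
Start: pos=(0,0), heading=0, pen down
PU: pen up
FD 14: (0,0) -> (14,0) [heading=0, move]
BK 2: (14,0) -> (12,0) [heading=0, move]
FD 6: (12,0) -> (18,0) [heading=0, move]
RT 180: heading 0 -> 180
Final: pos=(18,0), heading=180, 0 segment(s) drawn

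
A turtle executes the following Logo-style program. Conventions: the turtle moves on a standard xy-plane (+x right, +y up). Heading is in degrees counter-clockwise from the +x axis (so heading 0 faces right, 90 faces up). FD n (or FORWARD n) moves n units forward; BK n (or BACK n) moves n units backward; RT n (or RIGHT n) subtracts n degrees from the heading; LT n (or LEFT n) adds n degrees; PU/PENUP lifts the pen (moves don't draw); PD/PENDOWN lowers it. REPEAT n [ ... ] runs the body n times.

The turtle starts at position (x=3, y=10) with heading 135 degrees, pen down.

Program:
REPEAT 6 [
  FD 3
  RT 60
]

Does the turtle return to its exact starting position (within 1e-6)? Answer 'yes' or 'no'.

Executing turtle program step by step:
Start: pos=(3,10), heading=135, pen down
REPEAT 6 [
  -- iteration 1/6 --
  FD 3: (3,10) -> (0.879,12.121) [heading=135, draw]
  RT 60: heading 135 -> 75
  -- iteration 2/6 --
  FD 3: (0.879,12.121) -> (1.655,15.019) [heading=75, draw]
  RT 60: heading 75 -> 15
  -- iteration 3/6 --
  FD 3: (1.655,15.019) -> (4.553,15.796) [heading=15, draw]
  RT 60: heading 15 -> 315
  -- iteration 4/6 --
  FD 3: (4.553,15.796) -> (6.674,13.674) [heading=315, draw]
  RT 60: heading 315 -> 255
  -- iteration 5/6 --
  FD 3: (6.674,13.674) -> (5.898,10.776) [heading=255, draw]
  RT 60: heading 255 -> 195
  -- iteration 6/6 --
  FD 3: (5.898,10.776) -> (3,10) [heading=195, draw]
  RT 60: heading 195 -> 135
]
Final: pos=(3,10), heading=135, 6 segment(s) drawn

Start position: (3, 10)
Final position: (3, 10)
Distance = 0; < 1e-6 -> CLOSED

Answer: yes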